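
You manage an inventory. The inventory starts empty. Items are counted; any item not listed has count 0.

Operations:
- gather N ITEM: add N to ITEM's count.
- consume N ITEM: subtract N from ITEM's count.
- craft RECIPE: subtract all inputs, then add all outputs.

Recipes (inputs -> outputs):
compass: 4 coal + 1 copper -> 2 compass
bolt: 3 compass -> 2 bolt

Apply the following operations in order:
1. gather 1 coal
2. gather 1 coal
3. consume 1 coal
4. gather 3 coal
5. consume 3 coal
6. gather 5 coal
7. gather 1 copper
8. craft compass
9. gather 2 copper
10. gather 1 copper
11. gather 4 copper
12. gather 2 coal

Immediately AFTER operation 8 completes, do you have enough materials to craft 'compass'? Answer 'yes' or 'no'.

Answer: no

Derivation:
After 1 (gather 1 coal): coal=1
After 2 (gather 1 coal): coal=2
After 3 (consume 1 coal): coal=1
After 4 (gather 3 coal): coal=4
After 5 (consume 3 coal): coal=1
After 6 (gather 5 coal): coal=6
After 7 (gather 1 copper): coal=6 copper=1
After 8 (craft compass): coal=2 compass=2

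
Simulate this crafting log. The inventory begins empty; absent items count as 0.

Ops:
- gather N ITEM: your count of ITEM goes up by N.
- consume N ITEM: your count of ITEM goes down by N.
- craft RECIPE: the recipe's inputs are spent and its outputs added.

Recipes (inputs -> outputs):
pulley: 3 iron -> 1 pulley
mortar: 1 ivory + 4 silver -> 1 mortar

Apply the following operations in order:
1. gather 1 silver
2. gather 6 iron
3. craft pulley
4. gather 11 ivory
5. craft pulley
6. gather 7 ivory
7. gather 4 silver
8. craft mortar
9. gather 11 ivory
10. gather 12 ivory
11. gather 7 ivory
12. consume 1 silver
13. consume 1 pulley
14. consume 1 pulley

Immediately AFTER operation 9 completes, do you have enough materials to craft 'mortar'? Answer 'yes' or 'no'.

After 1 (gather 1 silver): silver=1
After 2 (gather 6 iron): iron=6 silver=1
After 3 (craft pulley): iron=3 pulley=1 silver=1
After 4 (gather 11 ivory): iron=3 ivory=11 pulley=1 silver=1
After 5 (craft pulley): ivory=11 pulley=2 silver=1
After 6 (gather 7 ivory): ivory=18 pulley=2 silver=1
After 7 (gather 4 silver): ivory=18 pulley=2 silver=5
After 8 (craft mortar): ivory=17 mortar=1 pulley=2 silver=1
After 9 (gather 11 ivory): ivory=28 mortar=1 pulley=2 silver=1

Answer: no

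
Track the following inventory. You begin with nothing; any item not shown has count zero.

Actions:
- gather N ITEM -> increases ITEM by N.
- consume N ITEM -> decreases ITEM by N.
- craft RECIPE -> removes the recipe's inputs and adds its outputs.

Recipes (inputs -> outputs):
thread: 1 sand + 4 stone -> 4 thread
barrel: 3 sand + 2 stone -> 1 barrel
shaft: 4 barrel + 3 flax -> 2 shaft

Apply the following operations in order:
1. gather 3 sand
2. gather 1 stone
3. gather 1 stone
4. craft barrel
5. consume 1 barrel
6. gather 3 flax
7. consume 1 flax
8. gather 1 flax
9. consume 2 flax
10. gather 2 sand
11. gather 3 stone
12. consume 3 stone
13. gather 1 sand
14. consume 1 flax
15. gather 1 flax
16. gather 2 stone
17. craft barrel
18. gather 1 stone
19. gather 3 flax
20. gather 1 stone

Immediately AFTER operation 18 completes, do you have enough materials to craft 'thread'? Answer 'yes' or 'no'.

Answer: no

Derivation:
After 1 (gather 3 sand): sand=3
After 2 (gather 1 stone): sand=3 stone=1
After 3 (gather 1 stone): sand=3 stone=2
After 4 (craft barrel): barrel=1
After 5 (consume 1 barrel): (empty)
After 6 (gather 3 flax): flax=3
After 7 (consume 1 flax): flax=2
After 8 (gather 1 flax): flax=3
After 9 (consume 2 flax): flax=1
After 10 (gather 2 sand): flax=1 sand=2
After 11 (gather 3 stone): flax=1 sand=2 stone=3
After 12 (consume 3 stone): flax=1 sand=2
After 13 (gather 1 sand): flax=1 sand=3
After 14 (consume 1 flax): sand=3
After 15 (gather 1 flax): flax=1 sand=3
After 16 (gather 2 stone): flax=1 sand=3 stone=2
After 17 (craft barrel): barrel=1 flax=1
After 18 (gather 1 stone): barrel=1 flax=1 stone=1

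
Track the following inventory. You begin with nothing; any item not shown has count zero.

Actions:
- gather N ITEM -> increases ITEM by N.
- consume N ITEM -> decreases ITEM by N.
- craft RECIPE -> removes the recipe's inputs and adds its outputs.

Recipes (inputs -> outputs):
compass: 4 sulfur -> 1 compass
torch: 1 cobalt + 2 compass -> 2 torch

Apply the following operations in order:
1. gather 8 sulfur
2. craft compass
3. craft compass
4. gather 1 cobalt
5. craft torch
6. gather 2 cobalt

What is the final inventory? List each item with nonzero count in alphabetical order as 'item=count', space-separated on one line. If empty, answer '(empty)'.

Answer: cobalt=2 torch=2

Derivation:
After 1 (gather 8 sulfur): sulfur=8
After 2 (craft compass): compass=1 sulfur=4
After 3 (craft compass): compass=2
After 4 (gather 1 cobalt): cobalt=1 compass=2
After 5 (craft torch): torch=2
After 6 (gather 2 cobalt): cobalt=2 torch=2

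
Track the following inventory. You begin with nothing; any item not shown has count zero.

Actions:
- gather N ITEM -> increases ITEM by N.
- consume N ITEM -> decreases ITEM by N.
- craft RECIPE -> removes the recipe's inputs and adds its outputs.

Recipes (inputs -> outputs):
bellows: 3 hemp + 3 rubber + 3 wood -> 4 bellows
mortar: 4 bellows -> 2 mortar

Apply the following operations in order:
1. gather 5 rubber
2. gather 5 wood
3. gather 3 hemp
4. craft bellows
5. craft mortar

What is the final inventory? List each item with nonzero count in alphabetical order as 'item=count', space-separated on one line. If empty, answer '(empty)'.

Answer: mortar=2 rubber=2 wood=2

Derivation:
After 1 (gather 5 rubber): rubber=5
After 2 (gather 5 wood): rubber=5 wood=5
After 3 (gather 3 hemp): hemp=3 rubber=5 wood=5
After 4 (craft bellows): bellows=4 rubber=2 wood=2
After 5 (craft mortar): mortar=2 rubber=2 wood=2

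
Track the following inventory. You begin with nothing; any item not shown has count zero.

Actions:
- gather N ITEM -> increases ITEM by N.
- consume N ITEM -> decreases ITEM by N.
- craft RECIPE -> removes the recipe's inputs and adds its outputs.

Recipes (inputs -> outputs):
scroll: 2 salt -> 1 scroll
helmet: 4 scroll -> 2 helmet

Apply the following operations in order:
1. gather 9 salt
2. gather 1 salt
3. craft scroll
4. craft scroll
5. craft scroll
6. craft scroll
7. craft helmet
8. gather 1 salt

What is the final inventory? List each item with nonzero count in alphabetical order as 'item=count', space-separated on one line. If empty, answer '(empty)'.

Answer: helmet=2 salt=3

Derivation:
After 1 (gather 9 salt): salt=9
After 2 (gather 1 salt): salt=10
After 3 (craft scroll): salt=8 scroll=1
After 4 (craft scroll): salt=6 scroll=2
After 5 (craft scroll): salt=4 scroll=3
After 6 (craft scroll): salt=2 scroll=4
After 7 (craft helmet): helmet=2 salt=2
After 8 (gather 1 salt): helmet=2 salt=3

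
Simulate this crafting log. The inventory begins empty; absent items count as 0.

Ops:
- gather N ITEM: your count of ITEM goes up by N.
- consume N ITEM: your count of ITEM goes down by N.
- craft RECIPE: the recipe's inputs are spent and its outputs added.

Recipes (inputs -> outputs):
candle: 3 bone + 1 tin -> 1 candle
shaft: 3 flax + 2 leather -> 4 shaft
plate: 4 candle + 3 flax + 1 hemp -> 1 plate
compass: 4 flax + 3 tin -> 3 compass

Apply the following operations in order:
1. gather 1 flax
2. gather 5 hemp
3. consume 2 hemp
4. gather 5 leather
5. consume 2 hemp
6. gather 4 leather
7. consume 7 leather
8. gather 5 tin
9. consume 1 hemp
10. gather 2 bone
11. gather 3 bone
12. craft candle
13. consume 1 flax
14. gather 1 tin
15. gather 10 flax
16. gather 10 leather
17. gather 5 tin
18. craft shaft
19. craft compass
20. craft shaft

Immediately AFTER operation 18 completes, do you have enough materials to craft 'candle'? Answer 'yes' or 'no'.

After 1 (gather 1 flax): flax=1
After 2 (gather 5 hemp): flax=1 hemp=5
After 3 (consume 2 hemp): flax=1 hemp=3
After 4 (gather 5 leather): flax=1 hemp=3 leather=5
After 5 (consume 2 hemp): flax=1 hemp=1 leather=5
After 6 (gather 4 leather): flax=1 hemp=1 leather=9
After 7 (consume 7 leather): flax=1 hemp=1 leather=2
After 8 (gather 5 tin): flax=1 hemp=1 leather=2 tin=5
After 9 (consume 1 hemp): flax=1 leather=2 tin=5
After 10 (gather 2 bone): bone=2 flax=1 leather=2 tin=5
After 11 (gather 3 bone): bone=5 flax=1 leather=2 tin=5
After 12 (craft candle): bone=2 candle=1 flax=1 leather=2 tin=4
After 13 (consume 1 flax): bone=2 candle=1 leather=2 tin=4
After 14 (gather 1 tin): bone=2 candle=1 leather=2 tin=5
After 15 (gather 10 flax): bone=2 candle=1 flax=10 leather=2 tin=5
After 16 (gather 10 leather): bone=2 candle=1 flax=10 leather=12 tin=5
After 17 (gather 5 tin): bone=2 candle=1 flax=10 leather=12 tin=10
After 18 (craft shaft): bone=2 candle=1 flax=7 leather=10 shaft=4 tin=10

Answer: no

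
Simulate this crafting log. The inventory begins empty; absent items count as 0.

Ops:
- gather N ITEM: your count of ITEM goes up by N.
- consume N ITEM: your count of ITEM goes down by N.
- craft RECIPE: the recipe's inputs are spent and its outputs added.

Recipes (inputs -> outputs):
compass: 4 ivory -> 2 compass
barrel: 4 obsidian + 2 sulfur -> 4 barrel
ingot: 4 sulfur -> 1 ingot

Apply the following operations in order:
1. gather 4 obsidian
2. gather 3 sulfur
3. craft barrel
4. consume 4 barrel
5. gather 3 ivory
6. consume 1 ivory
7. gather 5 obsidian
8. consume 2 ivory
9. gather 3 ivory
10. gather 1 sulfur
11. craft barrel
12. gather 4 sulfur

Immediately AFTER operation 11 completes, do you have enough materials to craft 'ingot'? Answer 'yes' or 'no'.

Answer: no

Derivation:
After 1 (gather 4 obsidian): obsidian=4
After 2 (gather 3 sulfur): obsidian=4 sulfur=3
After 3 (craft barrel): barrel=4 sulfur=1
After 4 (consume 4 barrel): sulfur=1
After 5 (gather 3 ivory): ivory=3 sulfur=1
After 6 (consume 1 ivory): ivory=2 sulfur=1
After 7 (gather 5 obsidian): ivory=2 obsidian=5 sulfur=1
After 8 (consume 2 ivory): obsidian=5 sulfur=1
After 9 (gather 3 ivory): ivory=3 obsidian=5 sulfur=1
After 10 (gather 1 sulfur): ivory=3 obsidian=5 sulfur=2
After 11 (craft barrel): barrel=4 ivory=3 obsidian=1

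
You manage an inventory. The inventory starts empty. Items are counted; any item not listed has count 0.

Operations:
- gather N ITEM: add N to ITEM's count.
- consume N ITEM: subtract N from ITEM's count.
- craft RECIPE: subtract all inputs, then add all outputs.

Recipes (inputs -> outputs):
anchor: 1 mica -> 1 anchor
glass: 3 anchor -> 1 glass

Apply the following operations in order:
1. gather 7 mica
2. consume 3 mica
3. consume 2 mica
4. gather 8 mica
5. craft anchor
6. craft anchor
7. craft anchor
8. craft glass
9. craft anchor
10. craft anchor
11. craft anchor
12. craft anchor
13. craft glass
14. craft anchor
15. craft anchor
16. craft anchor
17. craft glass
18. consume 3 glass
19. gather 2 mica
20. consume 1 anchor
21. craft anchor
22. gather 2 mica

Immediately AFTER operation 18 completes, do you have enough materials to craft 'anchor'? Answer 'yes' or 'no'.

Answer: no

Derivation:
After 1 (gather 7 mica): mica=7
After 2 (consume 3 mica): mica=4
After 3 (consume 2 mica): mica=2
After 4 (gather 8 mica): mica=10
After 5 (craft anchor): anchor=1 mica=9
After 6 (craft anchor): anchor=2 mica=8
After 7 (craft anchor): anchor=3 mica=7
After 8 (craft glass): glass=1 mica=7
After 9 (craft anchor): anchor=1 glass=1 mica=6
After 10 (craft anchor): anchor=2 glass=1 mica=5
After 11 (craft anchor): anchor=3 glass=1 mica=4
After 12 (craft anchor): anchor=4 glass=1 mica=3
After 13 (craft glass): anchor=1 glass=2 mica=3
After 14 (craft anchor): anchor=2 glass=2 mica=2
After 15 (craft anchor): anchor=3 glass=2 mica=1
After 16 (craft anchor): anchor=4 glass=2
After 17 (craft glass): anchor=1 glass=3
After 18 (consume 3 glass): anchor=1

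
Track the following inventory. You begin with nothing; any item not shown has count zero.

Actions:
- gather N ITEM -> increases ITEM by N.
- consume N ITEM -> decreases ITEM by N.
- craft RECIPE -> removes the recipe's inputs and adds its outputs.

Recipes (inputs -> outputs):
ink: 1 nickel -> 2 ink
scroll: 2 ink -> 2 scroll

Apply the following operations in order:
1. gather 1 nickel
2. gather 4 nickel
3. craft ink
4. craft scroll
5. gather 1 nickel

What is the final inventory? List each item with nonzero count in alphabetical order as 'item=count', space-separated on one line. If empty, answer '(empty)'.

Answer: nickel=5 scroll=2

Derivation:
After 1 (gather 1 nickel): nickel=1
After 2 (gather 4 nickel): nickel=5
After 3 (craft ink): ink=2 nickel=4
After 4 (craft scroll): nickel=4 scroll=2
After 5 (gather 1 nickel): nickel=5 scroll=2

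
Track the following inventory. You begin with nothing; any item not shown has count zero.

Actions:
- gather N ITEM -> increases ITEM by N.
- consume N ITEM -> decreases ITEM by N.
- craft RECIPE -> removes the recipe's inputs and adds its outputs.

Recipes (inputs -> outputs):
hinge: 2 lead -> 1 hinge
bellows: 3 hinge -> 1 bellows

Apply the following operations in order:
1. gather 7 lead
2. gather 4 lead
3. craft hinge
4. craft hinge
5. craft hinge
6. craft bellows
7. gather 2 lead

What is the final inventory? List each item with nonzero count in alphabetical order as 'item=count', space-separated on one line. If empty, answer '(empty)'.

After 1 (gather 7 lead): lead=7
After 2 (gather 4 lead): lead=11
After 3 (craft hinge): hinge=1 lead=9
After 4 (craft hinge): hinge=2 lead=7
After 5 (craft hinge): hinge=3 lead=5
After 6 (craft bellows): bellows=1 lead=5
After 7 (gather 2 lead): bellows=1 lead=7

Answer: bellows=1 lead=7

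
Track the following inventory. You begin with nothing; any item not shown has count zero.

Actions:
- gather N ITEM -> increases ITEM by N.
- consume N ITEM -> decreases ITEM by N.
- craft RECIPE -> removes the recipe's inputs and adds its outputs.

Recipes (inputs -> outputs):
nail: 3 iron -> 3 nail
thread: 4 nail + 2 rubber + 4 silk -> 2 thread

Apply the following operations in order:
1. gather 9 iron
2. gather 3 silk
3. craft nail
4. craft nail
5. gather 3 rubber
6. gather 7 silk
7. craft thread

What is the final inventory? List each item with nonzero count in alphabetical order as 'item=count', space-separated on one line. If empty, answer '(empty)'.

After 1 (gather 9 iron): iron=9
After 2 (gather 3 silk): iron=9 silk=3
After 3 (craft nail): iron=6 nail=3 silk=3
After 4 (craft nail): iron=3 nail=6 silk=3
After 5 (gather 3 rubber): iron=3 nail=6 rubber=3 silk=3
After 6 (gather 7 silk): iron=3 nail=6 rubber=3 silk=10
After 7 (craft thread): iron=3 nail=2 rubber=1 silk=6 thread=2

Answer: iron=3 nail=2 rubber=1 silk=6 thread=2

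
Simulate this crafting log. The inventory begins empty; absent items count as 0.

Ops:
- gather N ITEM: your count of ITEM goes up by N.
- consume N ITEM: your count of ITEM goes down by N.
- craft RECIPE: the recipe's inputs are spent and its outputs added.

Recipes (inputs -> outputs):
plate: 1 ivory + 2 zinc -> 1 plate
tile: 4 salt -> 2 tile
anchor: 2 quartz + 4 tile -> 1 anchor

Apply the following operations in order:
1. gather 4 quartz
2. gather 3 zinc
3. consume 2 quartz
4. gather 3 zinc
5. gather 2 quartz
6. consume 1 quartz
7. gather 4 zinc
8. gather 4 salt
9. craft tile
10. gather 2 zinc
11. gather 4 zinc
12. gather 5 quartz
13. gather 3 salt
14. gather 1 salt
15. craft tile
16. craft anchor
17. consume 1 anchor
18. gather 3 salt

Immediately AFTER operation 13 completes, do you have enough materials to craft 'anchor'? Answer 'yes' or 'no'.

Answer: no

Derivation:
After 1 (gather 4 quartz): quartz=4
After 2 (gather 3 zinc): quartz=4 zinc=3
After 3 (consume 2 quartz): quartz=2 zinc=3
After 4 (gather 3 zinc): quartz=2 zinc=6
After 5 (gather 2 quartz): quartz=4 zinc=6
After 6 (consume 1 quartz): quartz=3 zinc=6
After 7 (gather 4 zinc): quartz=3 zinc=10
After 8 (gather 4 salt): quartz=3 salt=4 zinc=10
After 9 (craft tile): quartz=3 tile=2 zinc=10
After 10 (gather 2 zinc): quartz=3 tile=2 zinc=12
After 11 (gather 4 zinc): quartz=3 tile=2 zinc=16
After 12 (gather 5 quartz): quartz=8 tile=2 zinc=16
After 13 (gather 3 salt): quartz=8 salt=3 tile=2 zinc=16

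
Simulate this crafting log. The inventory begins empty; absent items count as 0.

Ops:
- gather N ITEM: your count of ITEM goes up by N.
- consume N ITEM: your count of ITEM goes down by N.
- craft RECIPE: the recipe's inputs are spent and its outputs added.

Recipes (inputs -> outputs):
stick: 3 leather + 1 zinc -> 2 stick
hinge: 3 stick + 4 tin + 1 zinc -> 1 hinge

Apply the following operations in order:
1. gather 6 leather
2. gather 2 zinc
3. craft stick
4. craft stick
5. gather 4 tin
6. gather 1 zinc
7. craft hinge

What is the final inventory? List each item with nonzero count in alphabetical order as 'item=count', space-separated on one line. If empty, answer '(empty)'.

Answer: hinge=1 stick=1

Derivation:
After 1 (gather 6 leather): leather=6
After 2 (gather 2 zinc): leather=6 zinc=2
After 3 (craft stick): leather=3 stick=2 zinc=1
After 4 (craft stick): stick=4
After 5 (gather 4 tin): stick=4 tin=4
After 6 (gather 1 zinc): stick=4 tin=4 zinc=1
After 7 (craft hinge): hinge=1 stick=1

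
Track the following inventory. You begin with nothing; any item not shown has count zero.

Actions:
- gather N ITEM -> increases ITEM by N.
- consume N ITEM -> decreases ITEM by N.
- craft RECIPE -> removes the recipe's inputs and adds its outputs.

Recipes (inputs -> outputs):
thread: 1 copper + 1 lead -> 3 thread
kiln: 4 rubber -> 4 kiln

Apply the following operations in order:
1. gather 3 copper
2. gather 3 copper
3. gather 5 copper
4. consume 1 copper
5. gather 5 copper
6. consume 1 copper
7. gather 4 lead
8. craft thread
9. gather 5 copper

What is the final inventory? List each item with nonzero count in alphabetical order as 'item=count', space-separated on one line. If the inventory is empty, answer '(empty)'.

After 1 (gather 3 copper): copper=3
After 2 (gather 3 copper): copper=6
After 3 (gather 5 copper): copper=11
After 4 (consume 1 copper): copper=10
After 5 (gather 5 copper): copper=15
After 6 (consume 1 copper): copper=14
After 7 (gather 4 lead): copper=14 lead=4
After 8 (craft thread): copper=13 lead=3 thread=3
After 9 (gather 5 copper): copper=18 lead=3 thread=3

Answer: copper=18 lead=3 thread=3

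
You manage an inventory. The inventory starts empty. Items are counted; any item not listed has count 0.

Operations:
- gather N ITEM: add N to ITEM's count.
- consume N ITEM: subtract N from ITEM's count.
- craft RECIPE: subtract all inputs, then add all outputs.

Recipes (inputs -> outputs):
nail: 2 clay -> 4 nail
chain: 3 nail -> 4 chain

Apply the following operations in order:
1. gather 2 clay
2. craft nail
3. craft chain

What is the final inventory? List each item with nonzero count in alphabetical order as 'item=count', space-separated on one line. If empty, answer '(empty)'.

After 1 (gather 2 clay): clay=2
After 2 (craft nail): nail=4
After 3 (craft chain): chain=4 nail=1

Answer: chain=4 nail=1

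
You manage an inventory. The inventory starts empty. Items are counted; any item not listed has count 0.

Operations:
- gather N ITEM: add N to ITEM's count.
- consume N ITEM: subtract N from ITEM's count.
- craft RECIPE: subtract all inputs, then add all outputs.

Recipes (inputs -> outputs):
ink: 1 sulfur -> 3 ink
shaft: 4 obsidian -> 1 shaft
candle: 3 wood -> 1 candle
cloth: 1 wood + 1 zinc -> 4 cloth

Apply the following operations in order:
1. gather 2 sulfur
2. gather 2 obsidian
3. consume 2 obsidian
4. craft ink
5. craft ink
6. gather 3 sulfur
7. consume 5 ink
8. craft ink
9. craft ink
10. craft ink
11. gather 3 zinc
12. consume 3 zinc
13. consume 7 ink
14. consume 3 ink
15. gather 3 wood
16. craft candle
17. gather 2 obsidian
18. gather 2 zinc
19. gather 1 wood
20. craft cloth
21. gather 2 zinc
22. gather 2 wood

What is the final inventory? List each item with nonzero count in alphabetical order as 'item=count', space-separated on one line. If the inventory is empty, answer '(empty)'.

After 1 (gather 2 sulfur): sulfur=2
After 2 (gather 2 obsidian): obsidian=2 sulfur=2
After 3 (consume 2 obsidian): sulfur=2
After 4 (craft ink): ink=3 sulfur=1
After 5 (craft ink): ink=6
After 6 (gather 3 sulfur): ink=6 sulfur=3
After 7 (consume 5 ink): ink=1 sulfur=3
After 8 (craft ink): ink=4 sulfur=2
After 9 (craft ink): ink=7 sulfur=1
After 10 (craft ink): ink=10
After 11 (gather 3 zinc): ink=10 zinc=3
After 12 (consume 3 zinc): ink=10
After 13 (consume 7 ink): ink=3
After 14 (consume 3 ink): (empty)
After 15 (gather 3 wood): wood=3
After 16 (craft candle): candle=1
After 17 (gather 2 obsidian): candle=1 obsidian=2
After 18 (gather 2 zinc): candle=1 obsidian=2 zinc=2
After 19 (gather 1 wood): candle=1 obsidian=2 wood=1 zinc=2
After 20 (craft cloth): candle=1 cloth=4 obsidian=2 zinc=1
After 21 (gather 2 zinc): candle=1 cloth=4 obsidian=2 zinc=3
After 22 (gather 2 wood): candle=1 cloth=4 obsidian=2 wood=2 zinc=3

Answer: candle=1 cloth=4 obsidian=2 wood=2 zinc=3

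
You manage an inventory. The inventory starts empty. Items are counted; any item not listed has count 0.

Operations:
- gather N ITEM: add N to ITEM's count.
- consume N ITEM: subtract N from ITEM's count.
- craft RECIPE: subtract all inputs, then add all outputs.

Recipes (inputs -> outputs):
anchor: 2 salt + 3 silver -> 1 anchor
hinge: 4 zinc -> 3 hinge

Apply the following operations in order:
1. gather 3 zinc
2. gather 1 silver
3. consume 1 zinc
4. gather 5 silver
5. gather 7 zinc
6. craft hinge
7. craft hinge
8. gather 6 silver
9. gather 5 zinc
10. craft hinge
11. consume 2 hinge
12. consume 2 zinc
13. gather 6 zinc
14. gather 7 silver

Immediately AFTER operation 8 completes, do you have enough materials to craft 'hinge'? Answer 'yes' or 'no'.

After 1 (gather 3 zinc): zinc=3
After 2 (gather 1 silver): silver=1 zinc=3
After 3 (consume 1 zinc): silver=1 zinc=2
After 4 (gather 5 silver): silver=6 zinc=2
After 5 (gather 7 zinc): silver=6 zinc=9
After 6 (craft hinge): hinge=3 silver=6 zinc=5
After 7 (craft hinge): hinge=6 silver=6 zinc=1
After 8 (gather 6 silver): hinge=6 silver=12 zinc=1

Answer: no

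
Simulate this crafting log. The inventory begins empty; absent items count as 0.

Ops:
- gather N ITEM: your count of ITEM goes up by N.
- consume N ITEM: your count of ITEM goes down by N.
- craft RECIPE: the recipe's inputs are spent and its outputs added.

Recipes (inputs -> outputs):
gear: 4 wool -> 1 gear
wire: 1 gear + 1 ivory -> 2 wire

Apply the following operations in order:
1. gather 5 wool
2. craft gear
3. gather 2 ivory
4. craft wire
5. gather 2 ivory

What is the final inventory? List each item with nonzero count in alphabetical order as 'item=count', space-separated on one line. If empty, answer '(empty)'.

After 1 (gather 5 wool): wool=5
After 2 (craft gear): gear=1 wool=1
After 3 (gather 2 ivory): gear=1 ivory=2 wool=1
After 4 (craft wire): ivory=1 wire=2 wool=1
After 5 (gather 2 ivory): ivory=3 wire=2 wool=1

Answer: ivory=3 wire=2 wool=1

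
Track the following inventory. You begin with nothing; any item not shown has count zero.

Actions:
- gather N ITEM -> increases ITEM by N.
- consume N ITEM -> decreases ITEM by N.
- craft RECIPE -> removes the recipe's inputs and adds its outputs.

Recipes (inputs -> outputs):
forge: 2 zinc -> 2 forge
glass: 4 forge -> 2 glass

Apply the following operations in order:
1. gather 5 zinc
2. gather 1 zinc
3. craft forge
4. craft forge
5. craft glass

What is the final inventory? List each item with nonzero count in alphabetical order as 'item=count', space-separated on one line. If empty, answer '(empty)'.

After 1 (gather 5 zinc): zinc=5
After 2 (gather 1 zinc): zinc=6
After 3 (craft forge): forge=2 zinc=4
After 4 (craft forge): forge=4 zinc=2
After 5 (craft glass): glass=2 zinc=2

Answer: glass=2 zinc=2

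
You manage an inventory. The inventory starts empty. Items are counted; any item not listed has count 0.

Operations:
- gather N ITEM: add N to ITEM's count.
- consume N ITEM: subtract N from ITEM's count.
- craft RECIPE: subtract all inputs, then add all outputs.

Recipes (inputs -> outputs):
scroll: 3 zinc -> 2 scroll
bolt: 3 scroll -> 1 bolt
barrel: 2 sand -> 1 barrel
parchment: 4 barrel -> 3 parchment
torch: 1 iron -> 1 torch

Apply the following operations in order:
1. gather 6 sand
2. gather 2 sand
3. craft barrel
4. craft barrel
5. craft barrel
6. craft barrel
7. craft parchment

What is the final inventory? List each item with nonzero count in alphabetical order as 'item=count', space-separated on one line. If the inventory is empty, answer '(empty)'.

Answer: parchment=3

Derivation:
After 1 (gather 6 sand): sand=6
After 2 (gather 2 sand): sand=8
After 3 (craft barrel): barrel=1 sand=6
After 4 (craft barrel): barrel=2 sand=4
After 5 (craft barrel): barrel=3 sand=2
After 6 (craft barrel): barrel=4
After 7 (craft parchment): parchment=3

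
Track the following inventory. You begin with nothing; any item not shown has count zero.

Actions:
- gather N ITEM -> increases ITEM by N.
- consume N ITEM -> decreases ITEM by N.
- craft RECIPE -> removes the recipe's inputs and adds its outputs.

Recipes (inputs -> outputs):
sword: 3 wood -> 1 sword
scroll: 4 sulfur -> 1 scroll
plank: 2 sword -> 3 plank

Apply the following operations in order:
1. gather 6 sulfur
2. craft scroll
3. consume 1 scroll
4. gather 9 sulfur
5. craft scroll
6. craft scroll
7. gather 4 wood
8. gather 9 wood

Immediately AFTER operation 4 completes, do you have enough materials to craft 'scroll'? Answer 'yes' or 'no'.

Answer: yes

Derivation:
After 1 (gather 6 sulfur): sulfur=6
After 2 (craft scroll): scroll=1 sulfur=2
After 3 (consume 1 scroll): sulfur=2
After 4 (gather 9 sulfur): sulfur=11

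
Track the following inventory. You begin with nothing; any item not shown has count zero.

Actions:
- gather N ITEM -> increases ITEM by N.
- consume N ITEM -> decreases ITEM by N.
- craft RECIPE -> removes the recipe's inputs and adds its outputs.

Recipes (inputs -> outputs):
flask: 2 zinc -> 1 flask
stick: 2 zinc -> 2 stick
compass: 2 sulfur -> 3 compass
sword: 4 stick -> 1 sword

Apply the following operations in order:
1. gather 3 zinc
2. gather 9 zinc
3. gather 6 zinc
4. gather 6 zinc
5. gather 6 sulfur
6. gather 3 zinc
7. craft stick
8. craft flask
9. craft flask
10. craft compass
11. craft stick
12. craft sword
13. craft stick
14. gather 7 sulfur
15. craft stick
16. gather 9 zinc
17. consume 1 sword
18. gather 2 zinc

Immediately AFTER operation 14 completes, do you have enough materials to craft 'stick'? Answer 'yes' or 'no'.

After 1 (gather 3 zinc): zinc=3
After 2 (gather 9 zinc): zinc=12
After 3 (gather 6 zinc): zinc=18
After 4 (gather 6 zinc): zinc=24
After 5 (gather 6 sulfur): sulfur=6 zinc=24
After 6 (gather 3 zinc): sulfur=6 zinc=27
After 7 (craft stick): stick=2 sulfur=6 zinc=25
After 8 (craft flask): flask=1 stick=2 sulfur=6 zinc=23
After 9 (craft flask): flask=2 stick=2 sulfur=6 zinc=21
After 10 (craft compass): compass=3 flask=2 stick=2 sulfur=4 zinc=21
After 11 (craft stick): compass=3 flask=2 stick=4 sulfur=4 zinc=19
After 12 (craft sword): compass=3 flask=2 sulfur=4 sword=1 zinc=19
After 13 (craft stick): compass=3 flask=2 stick=2 sulfur=4 sword=1 zinc=17
After 14 (gather 7 sulfur): compass=3 flask=2 stick=2 sulfur=11 sword=1 zinc=17

Answer: yes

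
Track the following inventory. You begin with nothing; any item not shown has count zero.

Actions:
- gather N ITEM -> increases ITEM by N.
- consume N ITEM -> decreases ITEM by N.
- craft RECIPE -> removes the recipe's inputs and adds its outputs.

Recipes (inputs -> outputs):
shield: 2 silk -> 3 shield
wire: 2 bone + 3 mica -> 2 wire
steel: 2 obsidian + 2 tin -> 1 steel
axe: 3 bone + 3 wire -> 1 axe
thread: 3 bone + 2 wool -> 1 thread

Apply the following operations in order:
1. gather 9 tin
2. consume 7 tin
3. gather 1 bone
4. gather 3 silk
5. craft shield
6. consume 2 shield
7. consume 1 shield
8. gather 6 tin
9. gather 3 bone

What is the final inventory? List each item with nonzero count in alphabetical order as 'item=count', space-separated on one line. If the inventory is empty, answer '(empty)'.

After 1 (gather 9 tin): tin=9
After 2 (consume 7 tin): tin=2
After 3 (gather 1 bone): bone=1 tin=2
After 4 (gather 3 silk): bone=1 silk=3 tin=2
After 5 (craft shield): bone=1 shield=3 silk=1 tin=2
After 6 (consume 2 shield): bone=1 shield=1 silk=1 tin=2
After 7 (consume 1 shield): bone=1 silk=1 tin=2
After 8 (gather 6 tin): bone=1 silk=1 tin=8
After 9 (gather 3 bone): bone=4 silk=1 tin=8

Answer: bone=4 silk=1 tin=8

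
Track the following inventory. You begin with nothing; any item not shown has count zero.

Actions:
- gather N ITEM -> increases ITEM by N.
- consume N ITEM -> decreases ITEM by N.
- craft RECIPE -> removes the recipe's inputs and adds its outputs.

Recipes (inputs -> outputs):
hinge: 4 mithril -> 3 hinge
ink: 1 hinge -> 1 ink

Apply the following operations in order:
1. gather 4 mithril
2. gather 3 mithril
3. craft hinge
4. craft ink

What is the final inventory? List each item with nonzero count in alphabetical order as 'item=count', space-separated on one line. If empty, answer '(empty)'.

Answer: hinge=2 ink=1 mithril=3

Derivation:
After 1 (gather 4 mithril): mithril=4
After 2 (gather 3 mithril): mithril=7
After 3 (craft hinge): hinge=3 mithril=3
After 4 (craft ink): hinge=2 ink=1 mithril=3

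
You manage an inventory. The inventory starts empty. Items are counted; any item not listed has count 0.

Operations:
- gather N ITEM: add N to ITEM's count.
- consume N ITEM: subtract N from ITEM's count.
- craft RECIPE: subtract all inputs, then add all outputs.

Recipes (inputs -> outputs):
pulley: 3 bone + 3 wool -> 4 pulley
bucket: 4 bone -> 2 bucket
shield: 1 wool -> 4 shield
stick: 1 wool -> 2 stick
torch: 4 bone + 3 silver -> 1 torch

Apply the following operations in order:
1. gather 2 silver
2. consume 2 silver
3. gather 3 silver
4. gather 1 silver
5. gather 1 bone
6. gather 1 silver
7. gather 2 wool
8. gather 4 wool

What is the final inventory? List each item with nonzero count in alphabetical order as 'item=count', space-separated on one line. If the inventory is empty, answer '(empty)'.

After 1 (gather 2 silver): silver=2
After 2 (consume 2 silver): (empty)
After 3 (gather 3 silver): silver=3
After 4 (gather 1 silver): silver=4
After 5 (gather 1 bone): bone=1 silver=4
After 6 (gather 1 silver): bone=1 silver=5
After 7 (gather 2 wool): bone=1 silver=5 wool=2
After 8 (gather 4 wool): bone=1 silver=5 wool=6

Answer: bone=1 silver=5 wool=6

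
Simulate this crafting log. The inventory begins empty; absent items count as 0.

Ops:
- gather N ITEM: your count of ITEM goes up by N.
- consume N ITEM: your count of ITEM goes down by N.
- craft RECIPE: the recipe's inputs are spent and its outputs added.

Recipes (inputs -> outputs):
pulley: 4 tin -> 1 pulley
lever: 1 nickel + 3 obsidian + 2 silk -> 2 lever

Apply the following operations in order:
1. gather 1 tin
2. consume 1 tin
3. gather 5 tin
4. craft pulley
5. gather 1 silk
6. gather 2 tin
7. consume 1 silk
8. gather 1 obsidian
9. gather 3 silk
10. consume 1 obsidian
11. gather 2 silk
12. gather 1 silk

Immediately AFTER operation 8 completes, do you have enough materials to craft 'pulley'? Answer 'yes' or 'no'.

Answer: no

Derivation:
After 1 (gather 1 tin): tin=1
After 2 (consume 1 tin): (empty)
After 3 (gather 5 tin): tin=5
After 4 (craft pulley): pulley=1 tin=1
After 5 (gather 1 silk): pulley=1 silk=1 tin=1
After 6 (gather 2 tin): pulley=1 silk=1 tin=3
After 7 (consume 1 silk): pulley=1 tin=3
After 8 (gather 1 obsidian): obsidian=1 pulley=1 tin=3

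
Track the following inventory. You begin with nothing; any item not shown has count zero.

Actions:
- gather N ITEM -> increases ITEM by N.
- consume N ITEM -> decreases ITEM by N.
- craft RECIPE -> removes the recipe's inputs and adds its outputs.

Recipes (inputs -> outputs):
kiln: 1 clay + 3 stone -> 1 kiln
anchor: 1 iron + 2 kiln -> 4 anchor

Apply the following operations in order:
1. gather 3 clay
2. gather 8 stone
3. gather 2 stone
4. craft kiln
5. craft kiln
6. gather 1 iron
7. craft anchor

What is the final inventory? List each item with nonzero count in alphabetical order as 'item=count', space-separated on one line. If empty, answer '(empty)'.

Answer: anchor=4 clay=1 stone=4

Derivation:
After 1 (gather 3 clay): clay=3
After 2 (gather 8 stone): clay=3 stone=8
After 3 (gather 2 stone): clay=3 stone=10
After 4 (craft kiln): clay=2 kiln=1 stone=7
After 5 (craft kiln): clay=1 kiln=2 stone=4
After 6 (gather 1 iron): clay=1 iron=1 kiln=2 stone=4
After 7 (craft anchor): anchor=4 clay=1 stone=4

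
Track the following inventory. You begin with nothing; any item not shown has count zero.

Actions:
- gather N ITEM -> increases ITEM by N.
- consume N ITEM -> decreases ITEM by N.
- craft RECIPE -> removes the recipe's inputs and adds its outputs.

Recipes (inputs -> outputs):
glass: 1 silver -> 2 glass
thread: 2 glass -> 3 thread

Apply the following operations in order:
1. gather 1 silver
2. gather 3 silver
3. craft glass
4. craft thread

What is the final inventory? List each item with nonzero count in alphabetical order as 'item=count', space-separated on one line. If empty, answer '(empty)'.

Answer: silver=3 thread=3

Derivation:
After 1 (gather 1 silver): silver=1
After 2 (gather 3 silver): silver=4
After 3 (craft glass): glass=2 silver=3
After 4 (craft thread): silver=3 thread=3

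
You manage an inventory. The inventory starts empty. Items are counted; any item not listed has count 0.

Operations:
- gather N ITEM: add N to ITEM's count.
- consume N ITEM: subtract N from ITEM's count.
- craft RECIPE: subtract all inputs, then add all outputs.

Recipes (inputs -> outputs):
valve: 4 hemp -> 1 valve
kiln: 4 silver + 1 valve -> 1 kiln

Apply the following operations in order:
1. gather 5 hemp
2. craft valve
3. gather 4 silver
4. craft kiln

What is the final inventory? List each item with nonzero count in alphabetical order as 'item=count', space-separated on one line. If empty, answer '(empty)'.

After 1 (gather 5 hemp): hemp=5
After 2 (craft valve): hemp=1 valve=1
After 3 (gather 4 silver): hemp=1 silver=4 valve=1
After 4 (craft kiln): hemp=1 kiln=1

Answer: hemp=1 kiln=1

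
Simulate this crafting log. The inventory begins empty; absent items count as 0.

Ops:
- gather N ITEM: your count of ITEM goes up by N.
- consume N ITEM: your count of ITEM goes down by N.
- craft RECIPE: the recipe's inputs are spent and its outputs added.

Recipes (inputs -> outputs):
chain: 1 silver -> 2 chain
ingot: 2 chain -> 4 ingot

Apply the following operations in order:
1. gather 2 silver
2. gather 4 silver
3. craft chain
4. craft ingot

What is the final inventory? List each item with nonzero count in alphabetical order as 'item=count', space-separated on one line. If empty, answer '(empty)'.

After 1 (gather 2 silver): silver=2
After 2 (gather 4 silver): silver=6
After 3 (craft chain): chain=2 silver=5
After 4 (craft ingot): ingot=4 silver=5

Answer: ingot=4 silver=5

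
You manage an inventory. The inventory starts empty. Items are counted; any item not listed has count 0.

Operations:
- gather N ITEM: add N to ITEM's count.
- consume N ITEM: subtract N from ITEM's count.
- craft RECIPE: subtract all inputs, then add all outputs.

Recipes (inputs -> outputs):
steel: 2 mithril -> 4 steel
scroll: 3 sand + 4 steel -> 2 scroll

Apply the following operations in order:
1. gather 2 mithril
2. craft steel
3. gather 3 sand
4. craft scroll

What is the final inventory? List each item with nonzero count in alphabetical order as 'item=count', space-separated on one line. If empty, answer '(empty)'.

After 1 (gather 2 mithril): mithril=2
After 2 (craft steel): steel=4
After 3 (gather 3 sand): sand=3 steel=4
After 4 (craft scroll): scroll=2

Answer: scroll=2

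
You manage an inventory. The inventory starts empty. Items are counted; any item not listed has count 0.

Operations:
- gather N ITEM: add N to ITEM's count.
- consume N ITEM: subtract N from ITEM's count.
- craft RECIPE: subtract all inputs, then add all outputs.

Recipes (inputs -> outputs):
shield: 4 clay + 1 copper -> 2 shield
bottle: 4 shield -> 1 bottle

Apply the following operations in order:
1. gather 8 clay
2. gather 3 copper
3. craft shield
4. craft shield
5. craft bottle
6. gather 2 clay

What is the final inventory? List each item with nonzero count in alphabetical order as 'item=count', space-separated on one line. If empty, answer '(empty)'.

After 1 (gather 8 clay): clay=8
After 2 (gather 3 copper): clay=8 copper=3
After 3 (craft shield): clay=4 copper=2 shield=2
After 4 (craft shield): copper=1 shield=4
After 5 (craft bottle): bottle=1 copper=1
After 6 (gather 2 clay): bottle=1 clay=2 copper=1

Answer: bottle=1 clay=2 copper=1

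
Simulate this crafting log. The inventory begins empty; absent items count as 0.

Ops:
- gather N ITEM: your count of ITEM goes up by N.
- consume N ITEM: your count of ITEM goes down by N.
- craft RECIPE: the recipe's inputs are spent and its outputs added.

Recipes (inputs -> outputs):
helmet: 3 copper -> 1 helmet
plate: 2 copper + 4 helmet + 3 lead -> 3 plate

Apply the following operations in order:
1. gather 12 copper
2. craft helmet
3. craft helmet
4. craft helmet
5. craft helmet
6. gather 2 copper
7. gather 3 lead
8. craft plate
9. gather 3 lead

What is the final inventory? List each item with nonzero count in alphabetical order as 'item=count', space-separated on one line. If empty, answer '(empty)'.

Answer: lead=3 plate=3

Derivation:
After 1 (gather 12 copper): copper=12
After 2 (craft helmet): copper=9 helmet=1
After 3 (craft helmet): copper=6 helmet=2
After 4 (craft helmet): copper=3 helmet=3
After 5 (craft helmet): helmet=4
After 6 (gather 2 copper): copper=2 helmet=4
After 7 (gather 3 lead): copper=2 helmet=4 lead=3
After 8 (craft plate): plate=3
After 9 (gather 3 lead): lead=3 plate=3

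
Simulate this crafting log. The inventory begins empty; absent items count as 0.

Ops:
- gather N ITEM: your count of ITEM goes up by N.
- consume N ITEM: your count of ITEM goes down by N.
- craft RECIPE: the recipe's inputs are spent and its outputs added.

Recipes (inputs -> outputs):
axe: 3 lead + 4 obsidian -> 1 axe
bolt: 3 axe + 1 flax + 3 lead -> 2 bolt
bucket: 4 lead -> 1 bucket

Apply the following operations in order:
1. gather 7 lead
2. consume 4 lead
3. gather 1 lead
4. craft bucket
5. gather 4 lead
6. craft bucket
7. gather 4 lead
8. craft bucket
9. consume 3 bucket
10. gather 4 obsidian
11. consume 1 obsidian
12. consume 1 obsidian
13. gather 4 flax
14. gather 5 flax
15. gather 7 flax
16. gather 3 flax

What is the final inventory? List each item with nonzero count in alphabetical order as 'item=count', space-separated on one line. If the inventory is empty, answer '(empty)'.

After 1 (gather 7 lead): lead=7
After 2 (consume 4 lead): lead=3
After 3 (gather 1 lead): lead=4
After 4 (craft bucket): bucket=1
After 5 (gather 4 lead): bucket=1 lead=4
After 6 (craft bucket): bucket=2
After 7 (gather 4 lead): bucket=2 lead=4
After 8 (craft bucket): bucket=3
After 9 (consume 3 bucket): (empty)
After 10 (gather 4 obsidian): obsidian=4
After 11 (consume 1 obsidian): obsidian=3
After 12 (consume 1 obsidian): obsidian=2
After 13 (gather 4 flax): flax=4 obsidian=2
After 14 (gather 5 flax): flax=9 obsidian=2
After 15 (gather 7 flax): flax=16 obsidian=2
After 16 (gather 3 flax): flax=19 obsidian=2

Answer: flax=19 obsidian=2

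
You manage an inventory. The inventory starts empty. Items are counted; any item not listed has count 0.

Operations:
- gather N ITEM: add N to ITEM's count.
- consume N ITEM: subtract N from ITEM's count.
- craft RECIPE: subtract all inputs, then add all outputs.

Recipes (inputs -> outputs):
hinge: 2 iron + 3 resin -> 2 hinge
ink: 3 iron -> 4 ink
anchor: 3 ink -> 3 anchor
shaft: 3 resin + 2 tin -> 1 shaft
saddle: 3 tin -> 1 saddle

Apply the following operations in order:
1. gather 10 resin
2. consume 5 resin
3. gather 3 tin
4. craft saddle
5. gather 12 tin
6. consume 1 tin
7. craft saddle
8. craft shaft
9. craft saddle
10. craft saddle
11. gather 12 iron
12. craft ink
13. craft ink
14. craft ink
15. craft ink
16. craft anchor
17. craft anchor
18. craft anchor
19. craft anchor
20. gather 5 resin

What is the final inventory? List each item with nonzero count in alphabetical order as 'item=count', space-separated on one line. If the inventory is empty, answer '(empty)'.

After 1 (gather 10 resin): resin=10
After 2 (consume 5 resin): resin=5
After 3 (gather 3 tin): resin=5 tin=3
After 4 (craft saddle): resin=5 saddle=1
After 5 (gather 12 tin): resin=5 saddle=1 tin=12
After 6 (consume 1 tin): resin=5 saddle=1 tin=11
After 7 (craft saddle): resin=5 saddle=2 tin=8
After 8 (craft shaft): resin=2 saddle=2 shaft=1 tin=6
After 9 (craft saddle): resin=2 saddle=3 shaft=1 tin=3
After 10 (craft saddle): resin=2 saddle=4 shaft=1
After 11 (gather 12 iron): iron=12 resin=2 saddle=4 shaft=1
After 12 (craft ink): ink=4 iron=9 resin=2 saddle=4 shaft=1
After 13 (craft ink): ink=8 iron=6 resin=2 saddle=4 shaft=1
After 14 (craft ink): ink=12 iron=3 resin=2 saddle=4 shaft=1
After 15 (craft ink): ink=16 resin=2 saddle=4 shaft=1
After 16 (craft anchor): anchor=3 ink=13 resin=2 saddle=4 shaft=1
After 17 (craft anchor): anchor=6 ink=10 resin=2 saddle=4 shaft=1
After 18 (craft anchor): anchor=9 ink=7 resin=2 saddle=4 shaft=1
After 19 (craft anchor): anchor=12 ink=4 resin=2 saddle=4 shaft=1
After 20 (gather 5 resin): anchor=12 ink=4 resin=7 saddle=4 shaft=1

Answer: anchor=12 ink=4 resin=7 saddle=4 shaft=1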